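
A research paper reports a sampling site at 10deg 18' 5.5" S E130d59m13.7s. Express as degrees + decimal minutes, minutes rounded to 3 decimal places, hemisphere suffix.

φ: 18 + 5.5/60 = 18.09167′
λ: 59 + 13.7/60 = 59.22833′

10° 18.092′ S, 130° 59.228′ E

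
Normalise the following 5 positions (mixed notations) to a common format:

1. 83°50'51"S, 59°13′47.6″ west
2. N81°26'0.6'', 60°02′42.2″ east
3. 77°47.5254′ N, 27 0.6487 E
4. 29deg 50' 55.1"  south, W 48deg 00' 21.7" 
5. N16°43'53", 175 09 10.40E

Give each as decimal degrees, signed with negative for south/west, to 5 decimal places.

1. -83.84750, -59.22989
2. 81.43350, 60.04506
3. 77.79209, 27.01081
4. -29.84864, -48.00603
5. 16.73139, 175.15289

Point 1:
  φ: 50′ + 51″ = 50.85000′; 83 + 50.85000/60 = 83.847500
  hemisphere S, so the sign is −
  λ: 59 + 13/60 + 47.6/3600 = 59.229889
  W → negative
Point 2:
  φ: 81° + 26/60 + 0.6/3600 = 81 + 0.433333 + 0.000167 = 81.433500
  N → positive
  λ: 60° + 2/60 + 42.2/3600 = 60 + 0.033333 + 0.011722 = 60.045056
  E ⇒ keep positive
Point 3:
  φ: 77 + 47.5254/60 = 77.792090
  N ⇒ keep positive
  λ: 27 + 0.6487/60 = 27.010812
  E ⇒ keep positive
Point 4:
  Lat: 50′ + 55.1″ = 50.91833′; 29 + 50.91833/60 = 29.848639
  hemisphere S, so the sign is −
  Longitude: 0′ + 21.7″ = 0.36167′; 48 + 0.36167/60 = 48.006028
  W ⇒ negate
Point 5:
  Latitude: 43′ + 53″ = 43.88333′; 16 + 43.88333/60 = 16.731389
  N → positive
  Longitude: 175 + 9/60 + 10.4/3600 = 175.152889
  E ⇒ keep positive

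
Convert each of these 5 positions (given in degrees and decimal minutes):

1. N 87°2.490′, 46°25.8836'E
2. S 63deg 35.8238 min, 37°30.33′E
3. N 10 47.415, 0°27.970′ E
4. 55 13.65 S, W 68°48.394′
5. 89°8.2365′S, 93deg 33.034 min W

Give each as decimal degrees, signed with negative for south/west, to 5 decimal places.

Point 1:
  φ: 2.49′ = 0.041500°; total 87.041500
  N → positive
  Longitude: 46 + 25.8836/60 = 46.431393
  E ⇒ keep positive
Point 2:
  φ: 35.8238′ = 0.597063°; total 63.597063
  S → negative
  Longitude: 30.33′ = 0.505500°; total 37.505500
  E → positive
Point 3:
  Latitude: 10 + 47.415/60 = 10.790250
  N → positive
  λ: 27.97′ = 0.466167°; total 0.466167
  E → positive
Point 4:
  Lat: 13.65′ = 0.227500°; total 55.227500
  hemisphere S, so the sign is −
  Lon: 48.394′ = 0.806567°; total 68.806567
  hemisphere W, so the sign is −
Point 5:
  Lat: 8.2365′ = 0.137275°; total 89.137275
  S ⇒ negate
  Lon: 33.034′ = 0.550567°; total 93.550567
  hemisphere W, so the sign is −

1. 87.04150, 46.43139
2. -63.59706, 37.50550
3. 10.79025, 0.46617
4. -55.22750, -68.80657
5. -89.13728, -93.55057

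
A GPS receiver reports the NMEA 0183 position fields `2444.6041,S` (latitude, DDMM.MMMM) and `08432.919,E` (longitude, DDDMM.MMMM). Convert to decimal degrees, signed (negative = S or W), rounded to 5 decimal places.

Latitude: degrees = first 2 digits = 24, minutes = 44.6041; 24 + 44.6041/60 = 24.743402
S ⇒ negate
Lon: degrees = first 3 digits = 84, minutes = 32.919; 84 + 32.919/60 = 84.548650
E ⇒ keep positive

-24.74340, 84.54865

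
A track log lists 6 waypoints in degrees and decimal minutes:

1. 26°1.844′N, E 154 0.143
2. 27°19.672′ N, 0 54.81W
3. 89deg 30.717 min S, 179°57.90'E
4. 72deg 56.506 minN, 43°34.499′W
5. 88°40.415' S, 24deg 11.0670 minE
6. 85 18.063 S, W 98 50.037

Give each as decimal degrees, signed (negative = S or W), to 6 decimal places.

1. 26.030733, 154.002383
2. 27.327867, -0.913500
3. -89.511950, 179.965000
4. 72.941767, -43.574983
5. -88.673583, 24.184450
6. -85.301050, -98.833950

Point 1:
  Lat: 1.844′ = 0.030733°; total 26.0307333
  N → positive
  λ: 0.143′ = 0.002383°; total 154.0023833
  E ⇒ keep positive
Point 2:
  Lat: 19.672′ = 0.327867°; total 27.3278667
  N ⇒ keep positive
  Lon: 54.81′ = 0.913500°; total 0.9135000
  W → negative
Point 3:
  φ: 30.717′ = 0.511950°; total 89.5119500
  S → negative
  λ: 179 + 57.9/60 = 179.9650000
  E → positive
Point 4:
  Latitude: 72 + 56.506/60 = 72.9417667
  N ⇒ keep positive
  λ: 34.499′ = 0.574983°; total 43.5749833
  W → negative
Point 5:
  Lat: 40.415′ = 0.673583°; total 88.6735833
  hemisphere S, so the sign is −
  Lon: 11.067′ = 0.184450°; total 24.1844500
  E → positive
Point 6:
  φ: 85 + 18.063/60 = 85.3010500
  hemisphere S, so the sign is −
  Longitude: 98 + 50.037/60 = 98.8339500
  W → negative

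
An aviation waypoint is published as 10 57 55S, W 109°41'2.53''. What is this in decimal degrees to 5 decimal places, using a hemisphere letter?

Lat: 10° + 57/60 + 55/3600 = 10 + 0.950000 + 0.015278 = 10.965278
λ: 109 + 41/60 + 2.53/3600 = 109.684036

10.96528° S, 109.68404° W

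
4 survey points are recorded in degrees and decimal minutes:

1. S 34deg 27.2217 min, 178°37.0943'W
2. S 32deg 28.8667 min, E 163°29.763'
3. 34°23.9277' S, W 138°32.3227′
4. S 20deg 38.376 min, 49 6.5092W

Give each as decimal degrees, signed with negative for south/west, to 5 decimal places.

Point 1:
  Latitude: 34 + 27.2217/60 = 34.453695
  hemisphere S, so the sign is −
  λ: 178 + 37.0943/60 = 178.618238
  W → negative
Point 2:
  Lat: 32 + 28.8667/60 = 32.481112
  S → negative
  Longitude: 29.763′ = 0.496050°; total 163.496050
  E → positive
Point 3:
  φ: 34 + 23.9277/60 = 34.398795
  hemisphere S, so the sign is −
  Lon: 138 + 32.3227/60 = 138.538712
  hemisphere W, so the sign is −
Point 4:
  Lat: 20 + 38.376/60 = 20.639600
  hemisphere S, so the sign is −
  λ: 49 + 6.5092/60 = 49.108487
  W → negative

1. -34.45370, -178.61824
2. -32.48111, 163.49605
3. -34.39880, -138.53871
4. -20.63960, -49.10849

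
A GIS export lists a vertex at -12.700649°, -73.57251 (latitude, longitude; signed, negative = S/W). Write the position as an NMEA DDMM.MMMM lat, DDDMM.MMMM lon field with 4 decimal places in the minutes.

1242.0389,S / 07334.3506,W

Latitude is negative → S; |value| = 12.700649
φ: minutes = (12.700649 − 12) × 60 = 42.038940
Longitude is negative → W; |value| = 73.572510
Lon: minutes = (73.572510 − 73) × 60 = 34.350600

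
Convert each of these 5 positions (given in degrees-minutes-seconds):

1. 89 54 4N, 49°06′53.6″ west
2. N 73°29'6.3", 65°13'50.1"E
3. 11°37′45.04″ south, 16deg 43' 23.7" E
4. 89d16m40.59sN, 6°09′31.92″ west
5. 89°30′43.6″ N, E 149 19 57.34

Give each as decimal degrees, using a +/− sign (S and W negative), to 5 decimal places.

Point 1:
  φ: 89° + 54/60 + 4/3600 = 89 + 0.900000 + 0.001111 = 89.901111
  N ⇒ keep positive
  Lon: 6′ + 53.6″ = 6.89333′; 49 + 6.89333/60 = 49.114889
  W → negative
Point 2:
  Latitude: 29′ + 6.3″ = 29.10500′; 73 + 29.10500/60 = 73.485083
  N ⇒ keep positive
  Longitude: 13′ + 50.1″ = 13.83500′; 65 + 13.83500/60 = 65.230583
  E → positive
Point 3:
  Latitude: 11° + 37/60 + 45.04/3600 = 11 + 0.616667 + 0.012511 = 11.629178
  S → negative
  Lon: 43′ + 23.7″ = 43.39500′; 16 + 43.39500/60 = 16.723250
  E → positive
Point 4:
  Lat: 89° + 16/60 + 40.59/3600 = 89 + 0.266667 + 0.011275 = 89.277942
  N ⇒ keep positive
  Lon: 9′ + 31.92″ = 9.53200′; 6 + 9.53200/60 = 6.158867
  W ⇒ negate
Point 5:
  Lat: 89° + 30/60 + 43.6/3600 = 89 + 0.500000 + 0.012111 = 89.512111
  N → positive
  λ: 149 + 19/60 + 57.34/3600 = 149.332594
  E → positive

1. 89.90111, -49.11489
2. 73.48508, 65.23058
3. -11.62918, 16.72325
4. 89.27794, -6.15887
5. 89.51211, 149.33259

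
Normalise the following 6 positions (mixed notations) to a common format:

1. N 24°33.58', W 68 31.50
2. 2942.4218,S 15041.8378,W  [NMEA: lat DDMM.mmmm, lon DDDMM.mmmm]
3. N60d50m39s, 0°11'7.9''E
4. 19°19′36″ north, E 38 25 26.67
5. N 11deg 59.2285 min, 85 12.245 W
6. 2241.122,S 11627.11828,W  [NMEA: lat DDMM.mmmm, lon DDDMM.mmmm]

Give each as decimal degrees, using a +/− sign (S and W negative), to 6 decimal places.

1. 24.559667, -68.525000
2. -29.707030, -150.697297
3. 60.844167, 0.185528
4. 19.326667, 38.424075
5. 11.987142, -85.204083
6. -22.685367, -116.451971

Point 1:
  Lat: 24 + 33.58/60 = 24.5596667
  N → positive
  Lon: 31.5′ = 0.525000°; total 68.5250000
  W ⇒ negate
Point 2:
  φ: degrees = first 2 digits = 29, minutes = 42.4218; 29 + 42.4218/60 = 29.7070300
  S ⇒ negate
  Longitude: split at 3 digits → 150° and 41.8378′; 150 + 41.8378/60 = 150.6972967
  W ⇒ negate
Point 3:
  Lat: 60° + 50/60 + 39/3600 = 60 + 0.833333 + 0.010833 = 60.8441667
  N ⇒ keep positive
  Longitude: 11′ + 7.9″ = 11.13167′; 0 + 11.13167/60 = 0.1855278
  E → positive
Point 4:
  φ: 19′ + 36″ = 19.60000′; 19 + 19.60000/60 = 19.3266667
  N ⇒ keep positive
  λ: 38° + 25/60 + 26.67/3600 = 38 + 0.416667 + 0.007408 = 38.4240750
  E → positive
Point 5:
  Lat: 59.2285′ = 0.987142°; total 11.9871417
  N ⇒ keep positive
  λ: 85 + 12.245/60 = 85.2040833
  W → negative
Point 6:
  Lat: degrees = first 2 digits = 22, minutes = 41.122; 22 + 41.122/60 = 22.6853667
  hemisphere S, so the sign is −
  Lon: split at 3 digits → 116° and 27.11828′; 116 + 27.11828/60 = 116.4519713
  W ⇒ negate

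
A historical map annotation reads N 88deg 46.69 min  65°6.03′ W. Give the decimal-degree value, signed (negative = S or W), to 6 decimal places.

φ: 46.69′ = 0.778167°; total 88.7781667
N → positive
λ: 6.03′ = 0.100500°; total 65.1005000
W ⇒ negate

88.778167, -65.100500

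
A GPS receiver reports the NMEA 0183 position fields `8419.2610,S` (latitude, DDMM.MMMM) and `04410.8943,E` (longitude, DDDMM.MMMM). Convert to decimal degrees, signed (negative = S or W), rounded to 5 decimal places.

φ: degrees = first 2 digits = 84, minutes = 19.261; 84 + 19.261/60 = 84.321017
S ⇒ negate
λ: split at 3 digits → 044° and 10.8943′; 44 + 10.8943/60 = 44.181572
E → positive

-84.32102, 44.18157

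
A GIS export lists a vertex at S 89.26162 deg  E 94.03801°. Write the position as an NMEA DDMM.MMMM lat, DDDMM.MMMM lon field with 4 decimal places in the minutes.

8915.6972,S / 09402.2806,E

Latitude: fractional part 0.261620 → 15.697200 minutes
Longitude: 94° + 0.038010 × 60 = 94° 2.280600′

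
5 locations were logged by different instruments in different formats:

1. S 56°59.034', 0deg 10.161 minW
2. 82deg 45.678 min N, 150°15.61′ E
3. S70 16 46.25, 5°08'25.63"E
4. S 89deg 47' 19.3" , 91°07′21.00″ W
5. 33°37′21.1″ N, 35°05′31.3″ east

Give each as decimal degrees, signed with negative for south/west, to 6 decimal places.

1. -56.983900, -0.169350
2. 82.761300, 150.260167
3. -70.279514, 5.140453
4. -89.788694, -91.122500
5. 33.622528, 35.092028

Point 1:
  φ: 56 + 59.034/60 = 56.9839000
  S → negative
  Longitude: 0 + 10.161/60 = 0.1693500
  hemisphere W, so the sign is −
Point 2:
  Lat: 82 + 45.678/60 = 82.7613000
  N ⇒ keep positive
  Longitude: 150 + 15.61/60 = 150.2601667
  E ⇒ keep positive
Point 3:
  Lat: 70° + 16/60 + 46.25/3600 = 70 + 0.266667 + 0.012847 = 70.2795139
  S → negative
  λ: 8′ + 25.63″ = 8.42717′; 5 + 8.42717/60 = 5.1404528
  E → positive
Point 4:
  Lat: 89° + 47/60 + 19.3/3600 = 89 + 0.783333 + 0.005361 = 89.7886944
  S → negative
  λ: 91° + 7/60 + 21/3600 = 91 + 0.116667 + 0.005833 = 91.1225000
  W ⇒ negate
Point 5:
  φ: 33° + 37/60 + 21.1/3600 = 33 + 0.616667 + 0.005861 = 33.6225278
  N ⇒ keep positive
  Lon: 5′ + 31.3″ = 5.52167′; 35 + 5.52167/60 = 35.0920278
  E → positive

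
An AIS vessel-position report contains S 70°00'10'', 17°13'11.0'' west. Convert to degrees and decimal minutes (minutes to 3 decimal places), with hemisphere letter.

70° 0.167′ S, 17° 13.183′ W

Latitude: seconds/60 = 0.16667; minutes = 0 + 0.16667 = 0.16667
Longitude: seconds/60 = 0.18333; minutes = 13 + 0.18333 = 13.18333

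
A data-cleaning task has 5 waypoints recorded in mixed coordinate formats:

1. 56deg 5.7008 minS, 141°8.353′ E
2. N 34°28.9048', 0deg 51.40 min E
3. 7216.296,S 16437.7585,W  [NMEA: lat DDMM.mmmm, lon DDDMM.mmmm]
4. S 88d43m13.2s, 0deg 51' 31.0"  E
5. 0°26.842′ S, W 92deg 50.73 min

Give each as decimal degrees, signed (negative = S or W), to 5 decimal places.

Point 1:
  Lat: 56 + 5.7008/60 = 56.095013
  S ⇒ negate
  λ: 141 + 8.353/60 = 141.139217
  E → positive
Point 2:
  Latitude: 28.9048′ = 0.481747°; total 34.481747
  N → positive
  λ: 51.4′ = 0.856667°; total 0.856667
  E → positive
Point 3:
  Lat: split at 2 digits → 72° and 16.296′; 72 + 16.296/60 = 72.271600
  hemisphere S, so the sign is −
  Longitude: split at 3 digits → 164° and 37.7585′; 164 + 37.7585/60 = 164.629308
  hemisphere W, so the sign is −
Point 4:
  φ: 43′ + 13.2″ = 43.22000′; 88 + 43.22000/60 = 88.720333
  hemisphere S, so the sign is −
  Lon: 0 + 51/60 + 31/3600 = 0.858611
  E → positive
Point 5:
  Lat: 0 + 26.842/60 = 0.447367
  hemisphere S, so the sign is −
  λ: 92 + 50.73/60 = 92.845500
  W → negative

1. -56.09501, 141.13922
2. 34.48175, 0.85667
3. -72.27160, -164.62931
4. -88.72033, 0.85861
5. -0.44737, -92.84550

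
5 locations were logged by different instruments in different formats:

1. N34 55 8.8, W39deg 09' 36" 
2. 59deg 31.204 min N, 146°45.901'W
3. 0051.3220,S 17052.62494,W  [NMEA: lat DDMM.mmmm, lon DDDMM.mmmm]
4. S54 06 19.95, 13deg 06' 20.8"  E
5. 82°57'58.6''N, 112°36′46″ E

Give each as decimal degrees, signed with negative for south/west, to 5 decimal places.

Point 1:
  Latitude: 34° + 55/60 + 8.8/3600 = 34 + 0.916667 + 0.002444 = 34.919111
  N ⇒ keep positive
  Lon: 39 + 9/60 + 36/3600 = 39.160000
  W ⇒ negate
Point 2:
  φ: 31.204′ = 0.520067°; total 59.520067
  N ⇒ keep positive
  λ: 146 + 45.901/60 = 146.765017
  W ⇒ negate
Point 3:
  Latitude: split at 2 digits → 00° and 51.322′; 0 + 51.322/60 = 0.855367
  S → negative
  Longitude: degrees = first 3 digits = 170, minutes = 52.62494; 170 + 52.62494/60 = 170.877082
  W → negative
Point 4:
  Lat: 54° + 6/60 + 19.95/3600 = 54 + 0.100000 + 0.005542 = 54.105542
  S ⇒ negate
  Lon: 6′ + 20.8″ = 6.34667′; 13 + 6.34667/60 = 13.105778
  E ⇒ keep positive
Point 5:
  φ: 82° + 57/60 + 58.6/3600 = 82 + 0.950000 + 0.016278 = 82.966278
  N → positive
  Longitude: 112 + 36/60 + 46/3600 = 112.612778
  E → positive

1. 34.91911, -39.16000
2. 59.52007, -146.76502
3. -0.85537, -170.87708
4. -54.10554, 13.10578
5. 82.96628, 112.61278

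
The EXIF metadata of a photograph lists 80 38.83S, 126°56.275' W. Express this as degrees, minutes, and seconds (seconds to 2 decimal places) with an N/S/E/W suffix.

80°38′49.80″ S, 126°56′16.50″ W

Lat: fractional minutes 0.83000 × 60 = 49.8000″
Longitude: fractional minutes 0.27500 × 60 = 16.5000″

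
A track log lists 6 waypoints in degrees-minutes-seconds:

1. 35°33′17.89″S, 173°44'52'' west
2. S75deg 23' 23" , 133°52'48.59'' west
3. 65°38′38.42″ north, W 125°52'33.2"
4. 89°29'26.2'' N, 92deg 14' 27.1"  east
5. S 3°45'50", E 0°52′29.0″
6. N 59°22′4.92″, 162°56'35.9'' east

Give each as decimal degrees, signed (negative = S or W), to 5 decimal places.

1. -35.55497, -173.74778
2. -75.38972, -133.88016
3. 65.64401, -125.87589
4. 89.49061, 92.24086
5. -3.76389, 0.87472
6. 59.36803, 162.94331

Point 1:
  Latitude: 35 + 33/60 + 17.89/3600 = 35.554969
  S ⇒ negate
  λ: 173 + 44/60 + 52/3600 = 173.747778
  hemisphere W, so the sign is −
Point 2:
  φ: 75 + 23/60 + 23/3600 = 75.389722
  S ⇒ negate
  λ: 133° + 52/60 + 48.59/3600 = 133 + 0.866667 + 0.013497 = 133.880164
  hemisphere W, so the sign is −
Point 3:
  Latitude: 65 + 38/60 + 38.42/3600 = 65.644006
  N → positive
  Longitude: 125 + 52/60 + 33.2/3600 = 125.875889
  W → negative
Point 4:
  φ: 29′ + 26.2″ = 29.43667′; 89 + 29.43667/60 = 89.490611
  N ⇒ keep positive
  λ: 92° + 14/60 + 27.1/3600 = 92 + 0.233333 + 0.007528 = 92.240861
  E ⇒ keep positive
Point 5:
  Latitude: 3° + 45/60 + 50/3600 = 3 + 0.750000 + 0.013889 = 3.763889
  S → negative
  λ: 0 + 52/60 + 29/3600 = 0.874722
  E ⇒ keep positive
Point 6:
  Lat: 59 + 22/60 + 4.92/3600 = 59.368033
  N ⇒ keep positive
  Longitude: 162° + 56/60 + 35.9/3600 = 162 + 0.933333 + 0.009972 = 162.943306
  E → positive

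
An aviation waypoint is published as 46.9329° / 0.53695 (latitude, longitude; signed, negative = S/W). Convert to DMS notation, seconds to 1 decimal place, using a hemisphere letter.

Latitude: 0.932900 × 60 = 55.97400′ → 55′, remainder × 60 = 58.440″
Lon: whole degrees 0; 32.21700′ → 32′ and 13.020″

46°55′58.4″ N, 0°32′13.0″ E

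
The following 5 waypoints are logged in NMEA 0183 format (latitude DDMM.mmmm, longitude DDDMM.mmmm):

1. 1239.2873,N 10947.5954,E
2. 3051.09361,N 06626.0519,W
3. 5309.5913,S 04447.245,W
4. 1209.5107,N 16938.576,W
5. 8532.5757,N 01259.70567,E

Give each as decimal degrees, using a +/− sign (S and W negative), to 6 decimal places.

Point 1:
  Latitude: degrees = first 2 digits = 12, minutes = 39.2873; 12 + 39.2873/60 = 12.6547883
  N → positive
  λ: split at 3 digits → 109° and 47.5954′; 109 + 47.5954/60 = 109.7932567
  E → positive
Point 2:
  Lat: degrees = first 2 digits = 30, minutes = 51.09361; 30 + 51.09361/60 = 30.8515602
  N ⇒ keep positive
  Lon: degrees = first 3 digits = 66, minutes = 26.0519; 66 + 26.0519/60 = 66.4341983
  W ⇒ negate
Point 3:
  Latitude: split at 2 digits → 53° and 9.5913′; 53 + 9.5913/60 = 53.1598550
  hemisphere S, so the sign is −
  Longitude: degrees = first 3 digits = 44, minutes = 47.245; 44 + 47.245/60 = 44.7874167
  hemisphere W, so the sign is −
Point 4:
  φ: split at 2 digits → 12° and 9.5107′; 12 + 9.5107/60 = 12.1585117
  N → positive
  Lon: split at 3 digits → 169° and 38.576′; 169 + 38.576/60 = 169.6429333
  W ⇒ negate
Point 5:
  Lat: split at 2 digits → 85° and 32.5757′; 85 + 32.5757/60 = 85.5429283
  N ⇒ keep positive
  Longitude: degrees = first 3 digits = 12, minutes = 59.70567; 12 + 59.70567/60 = 12.9950945
  E → positive

1. 12.654788, 109.793257
2. 30.851560, -66.434198
3. -53.159855, -44.787417
4. 12.158512, -169.642933
5. 85.542928, 12.995095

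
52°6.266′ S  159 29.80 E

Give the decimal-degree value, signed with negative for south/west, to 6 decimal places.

-52.104433, 159.496667

Lat: 6.266′ = 0.104433°; total 52.1044333
S → negative
λ: 29.8′ = 0.496667°; total 159.4966667
E ⇒ keep positive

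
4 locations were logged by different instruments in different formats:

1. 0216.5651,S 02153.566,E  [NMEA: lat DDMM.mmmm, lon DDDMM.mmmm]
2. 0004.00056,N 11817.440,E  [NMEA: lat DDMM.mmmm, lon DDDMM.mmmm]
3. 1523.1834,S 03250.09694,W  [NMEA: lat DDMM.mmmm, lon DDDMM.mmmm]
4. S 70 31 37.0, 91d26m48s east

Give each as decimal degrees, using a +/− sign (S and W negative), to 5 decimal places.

Point 1:
  φ: split at 2 digits → 02° and 16.5651′; 2 + 16.5651/60 = 2.276085
  S ⇒ negate
  λ: degrees = first 3 digits = 21, minutes = 53.566; 21 + 53.566/60 = 21.892767
  E ⇒ keep positive
Point 2:
  Latitude: split at 2 digits → 00° and 4.00056′; 0 + 4.00056/60 = 0.066676
  N ⇒ keep positive
  Lon: degrees = first 3 digits = 118, minutes = 17.44; 118 + 17.44/60 = 118.290667
  E ⇒ keep positive
Point 3:
  Lat: split at 2 digits → 15° and 23.1834′; 15 + 23.1834/60 = 15.386390
  S → negative
  λ: split at 3 digits → 032° and 50.09694′; 32 + 50.09694/60 = 32.834949
  W → negative
Point 4:
  Lat: 31′ + 37″ = 31.61667′; 70 + 31.61667/60 = 70.526944
  S ⇒ negate
  λ: 91 + 26/60 + 48/3600 = 91.446667
  E ⇒ keep positive

1. -2.27609, 21.89277
2. 0.06668, 118.29067
3. -15.38639, -32.83495
4. -70.52694, 91.44667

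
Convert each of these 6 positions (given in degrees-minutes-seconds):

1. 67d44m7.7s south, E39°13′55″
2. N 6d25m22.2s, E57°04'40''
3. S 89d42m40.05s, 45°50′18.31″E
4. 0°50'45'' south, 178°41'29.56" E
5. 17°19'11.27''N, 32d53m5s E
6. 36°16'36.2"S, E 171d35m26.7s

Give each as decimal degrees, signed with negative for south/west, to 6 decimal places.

1. -67.735472, 39.231944
2. 6.422833, 57.077778
3. -89.711125, 45.838419
4. -0.845833, 178.691544
5. 17.319797, 32.884722
6. -36.276722, 171.590750

Point 1:
  Latitude: 67 + 44/60 + 7.7/3600 = 67.7354722
  S → negative
  Longitude: 13′ + 55″ = 13.91667′; 39 + 13.91667/60 = 39.2319444
  E → positive
Point 2:
  φ: 6° + 25/60 + 22.2/3600 = 6 + 0.416667 + 0.006167 = 6.4228333
  N → positive
  λ: 57° + 4/60 + 40/3600 = 57 + 0.066667 + 0.011111 = 57.0777778
  E ⇒ keep positive
Point 3:
  Latitude: 89 + 42/60 + 40.05/3600 = 89.7111250
  hemisphere S, so the sign is −
  λ: 50′ + 18.31″ = 50.30517′; 45 + 50.30517/60 = 45.8384194
  E → positive
Point 4:
  Lat: 0° + 50/60 + 45/3600 = 0 + 0.833333 + 0.012500 = 0.8458333
  S ⇒ negate
  Longitude: 41′ + 29.56″ = 41.49267′; 178 + 41.49267/60 = 178.6915444
  E ⇒ keep positive
Point 5:
  Latitude: 17 + 19/60 + 11.27/3600 = 17.3197972
  N → positive
  Longitude: 32° + 53/60 + 5/3600 = 32 + 0.883333 + 0.001389 = 32.8847222
  E ⇒ keep positive
Point 6:
  φ: 36° + 16/60 + 36.2/3600 = 36 + 0.266667 + 0.010056 = 36.2767222
  hemisphere S, so the sign is −
  Longitude: 171 + 35/60 + 26.7/3600 = 171.5907500
  E ⇒ keep positive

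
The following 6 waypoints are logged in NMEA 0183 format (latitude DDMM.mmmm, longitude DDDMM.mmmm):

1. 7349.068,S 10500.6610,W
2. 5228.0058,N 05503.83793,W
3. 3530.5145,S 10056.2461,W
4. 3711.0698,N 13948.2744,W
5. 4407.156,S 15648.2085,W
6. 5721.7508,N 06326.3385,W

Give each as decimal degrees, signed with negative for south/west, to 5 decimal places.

1. -73.81780, -105.01102
2. 52.46676, -55.06397
3. -35.50858, -100.93744
4. 37.18450, -139.80457
5. -44.11927, -156.80348
6. 57.36251, -63.43898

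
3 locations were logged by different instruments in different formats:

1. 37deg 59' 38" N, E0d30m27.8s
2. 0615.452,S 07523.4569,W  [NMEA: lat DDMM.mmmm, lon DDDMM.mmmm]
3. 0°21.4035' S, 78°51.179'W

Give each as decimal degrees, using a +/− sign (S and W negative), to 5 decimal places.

1. 37.99389, 0.50772
2. -6.25753, -75.39095
3. -0.35673, -78.85298

Point 1:
  Latitude: 37 + 59/60 + 38/3600 = 37.993889
  N → positive
  Longitude: 30′ + 27.8″ = 30.46333′; 0 + 30.46333/60 = 0.507722
  E → positive
Point 2:
  Lat: degrees = first 2 digits = 6, minutes = 15.452; 6 + 15.452/60 = 6.257533
  S → negative
  Longitude: degrees = first 3 digits = 75, minutes = 23.4569; 75 + 23.4569/60 = 75.390948
  W ⇒ negate
Point 3:
  Lat: 0 + 21.4035/60 = 0.356725
  S ⇒ negate
  λ: 51.179′ = 0.852983°; total 78.852983
  hemisphere W, so the sign is −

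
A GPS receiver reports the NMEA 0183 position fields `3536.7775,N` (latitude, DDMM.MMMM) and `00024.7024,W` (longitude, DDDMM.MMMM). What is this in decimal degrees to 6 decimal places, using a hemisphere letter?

Lat: split at 2 digits → 35° and 36.7775′; 35 + 36.7775/60 = 35.6129583
λ: degrees = first 3 digits = 0, minutes = 24.7024; 0 + 24.7024/60 = 0.4117067

35.612958° N, 0.411707° W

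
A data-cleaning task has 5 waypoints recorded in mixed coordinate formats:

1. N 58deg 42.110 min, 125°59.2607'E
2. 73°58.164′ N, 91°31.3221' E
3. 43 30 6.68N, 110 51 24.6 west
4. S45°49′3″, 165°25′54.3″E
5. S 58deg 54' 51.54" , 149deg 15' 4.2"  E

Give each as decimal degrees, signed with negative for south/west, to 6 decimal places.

1. 58.701833, 125.987678
2. 73.969400, 91.522035
3. 43.501856, -110.856833
4. -45.817500, 165.431750
5. -58.914317, 149.251167

Point 1:
  φ: 42.11′ = 0.701833°; total 58.7018333
  N ⇒ keep positive
  λ: 59.2607′ = 0.987678°; total 125.9876783
  E → positive
Point 2:
  φ: 58.164′ = 0.969400°; total 73.9694000
  N ⇒ keep positive
  Longitude: 91 + 31.3221/60 = 91.5220350
  E ⇒ keep positive
Point 3:
  Latitude: 43 + 30/60 + 6.68/3600 = 43.5018556
  N ⇒ keep positive
  Lon: 110° + 51/60 + 24.6/3600 = 110 + 0.850000 + 0.006833 = 110.8568333
  hemisphere W, so the sign is −
Point 4:
  Lat: 45 + 49/60 + 3/3600 = 45.8175000
  hemisphere S, so the sign is −
  Longitude: 165 + 25/60 + 54.3/3600 = 165.4317500
  E → positive
Point 5:
  Lat: 58 + 54/60 + 51.54/3600 = 58.9143167
  S → negative
  Lon: 15′ + 4.2″ = 15.07000′; 149 + 15.07000/60 = 149.2511667
  E → positive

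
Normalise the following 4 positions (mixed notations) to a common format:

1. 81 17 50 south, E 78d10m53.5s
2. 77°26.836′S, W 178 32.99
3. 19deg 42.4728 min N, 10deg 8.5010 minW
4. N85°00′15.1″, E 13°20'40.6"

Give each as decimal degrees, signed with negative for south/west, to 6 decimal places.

1. -81.297222, 78.181528
2. -77.447267, -178.549833
3. 19.707880, -10.141683
4. 85.004194, 13.344611

Point 1:
  φ: 81 + 17/60 + 50/3600 = 81.2972222
  hemisphere S, so the sign is −
  λ: 78° + 10/60 + 53.5/3600 = 78 + 0.166667 + 0.014861 = 78.1815278
  E → positive
Point 2:
  Lat: 26.836′ = 0.447267°; total 77.4472667
  hemisphere S, so the sign is −
  Longitude: 32.99′ = 0.549833°; total 178.5498333
  hemisphere W, so the sign is −
Point 3:
  Latitude: 42.4728′ = 0.707880°; total 19.7078800
  N ⇒ keep positive
  λ: 8.501′ = 0.141683°; total 10.1416833
  W → negative
Point 4:
  Lat: 0′ + 15.1″ = 0.25167′; 85 + 0.25167/60 = 85.0041944
  N → positive
  Lon: 20′ + 40.6″ = 20.67667′; 13 + 20.67667/60 = 13.3446111
  E ⇒ keep positive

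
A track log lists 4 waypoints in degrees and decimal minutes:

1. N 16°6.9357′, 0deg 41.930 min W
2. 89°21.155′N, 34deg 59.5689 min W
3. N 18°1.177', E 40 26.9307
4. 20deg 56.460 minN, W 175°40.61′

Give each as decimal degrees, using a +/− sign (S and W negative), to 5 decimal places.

Point 1:
  Latitude: 16 + 6.9357/60 = 16.115595
  N ⇒ keep positive
  Longitude: 41.93′ = 0.698833°; total 0.698833
  hemisphere W, so the sign is −
Point 2:
  Latitude: 21.155′ = 0.352583°; total 89.352583
  N ⇒ keep positive
  λ: 34 + 59.5689/60 = 34.992815
  hemisphere W, so the sign is −
Point 3:
  Latitude: 1.177′ = 0.019617°; total 18.019617
  N ⇒ keep positive
  Longitude: 40 + 26.9307/60 = 40.448845
  E ⇒ keep positive
Point 4:
  Latitude: 56.46′ = 0.941000°; total 20.941000
  N ⇒ keep positive
  Longitude: 175 + 40.61/60 = 175.676833
  W ⇒ negate

1. 16.11560, -0.69883
2. 89.35258, -34.99282
3. 18.01962, 40.44885
4. 20.94100, -175.67683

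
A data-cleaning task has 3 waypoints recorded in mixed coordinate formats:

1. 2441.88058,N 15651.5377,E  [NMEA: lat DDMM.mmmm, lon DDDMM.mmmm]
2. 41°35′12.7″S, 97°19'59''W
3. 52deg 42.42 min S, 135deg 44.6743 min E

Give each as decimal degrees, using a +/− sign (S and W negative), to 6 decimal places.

1. 24.698010, 156.858962
2. -41.586861, -97.333056
3. -52.707000, 135.744572

Point 1:
  Lat: split at 2 digits → 24° and 41.88058′; 24 + 41.88058/60 = 24.6980097
  N ⇒ keep positive
  Longitude: degrees = first 3 digits = 156, minutes = 51.5377; 156 + 51.5377/60 = 156.8589617
  E → positive
Point 2:
  Latitude: 35′ + 12.7″ = 35.21167′; 41 + 35.21167/60 = 41.5868611
  hemisphere S, so the sign is −
  λ: 97° + 19/60 + 59/3600 = 97 + 0.316667 + 0.016389 = 97.3330556
  hemisphere W, so the sign is −
Point 3:
  Latitude: 52 + 42.42/60 = 52.7070000
  S ⇒ negate
  Longitude: 135 + 44.6743/60 = 135.7445717
  E → positive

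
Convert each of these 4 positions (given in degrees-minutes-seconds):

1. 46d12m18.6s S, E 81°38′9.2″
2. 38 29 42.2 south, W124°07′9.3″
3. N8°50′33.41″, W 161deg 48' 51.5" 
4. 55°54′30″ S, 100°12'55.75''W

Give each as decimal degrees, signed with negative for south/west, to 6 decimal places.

1. -46.205167, 81.635889
2. -38.495056, -124.119250
3. 8.842614, -161.814306
4. -55.908333, -100.215486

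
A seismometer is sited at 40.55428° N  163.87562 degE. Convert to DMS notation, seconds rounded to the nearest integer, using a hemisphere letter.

Lat: 0.554280° → 33.25680′; 0.25680 × 60 = 15.41″
λ: whole degrees 163; 52.53720′ → 52′ and 32.23″

40°33′15″ N, 163°52′32″ E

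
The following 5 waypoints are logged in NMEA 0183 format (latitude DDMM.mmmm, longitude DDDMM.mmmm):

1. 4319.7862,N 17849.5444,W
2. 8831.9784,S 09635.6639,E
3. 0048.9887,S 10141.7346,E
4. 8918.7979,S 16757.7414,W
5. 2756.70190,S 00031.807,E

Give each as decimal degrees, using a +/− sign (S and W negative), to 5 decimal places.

Point 1:
  Lat: degrees = first 2 digits = 43, minutes = 19.7862; 43 + 19.7862/60 = 43.329770
  N → positive
  λ: split at 3 digits → 178° and 49.5444′; 178 + 49.5444/60 = 178.825740
  hemisphere W, so the sign is −
Point 2:
  Lat: degrees = first 2 digits = 88, minutes = 31.9784; 88 + 31.9784/60 = 88.532973
  hemisphere S, so the sign is −
  Lon: split at 3 digits → 096° and 35.6639′; 96 + 35.6639/60 = 96.594398
  E ⇒ keep positive
Point 3:
  φ: degrees = first 2 digits = 0, minutes = 48.9887; 0 + 48.9887/60 = 0.816478
  hemisphere S, so the sign is −
  Lon: split at 3 digits → 101° and 41.7346′; 101 + 41.7346/60 = 101.695577
  E → positive
Point 4:
  Lat: split at 2 digits → 89° and 18.7979′; 89 + 18.7979/60 = 89.313298
  S → negative
  Lon: degrees = first 3 digits = 167, minutes = 57.7414; 167 + 57.7414/60 = 167.962357
  W → negative
Point 5:
  φ: degrees = first 2 digits = 27, minutes = 56.7019; 27 + 56.7019/60 = 27.945032
  hemisphere S, so the sign is −
  Longitude: degrees = first 3 digits = 0, minutes = 31.807; 0 + 31.807/60 = 0.530117
  E → positive

1. 43.32977, -178.82574
2. -88.53297, 96.59440
3. -0.81648, 101.69558
4. -89.31330, -167.96236
5. -27.94503, 0.53012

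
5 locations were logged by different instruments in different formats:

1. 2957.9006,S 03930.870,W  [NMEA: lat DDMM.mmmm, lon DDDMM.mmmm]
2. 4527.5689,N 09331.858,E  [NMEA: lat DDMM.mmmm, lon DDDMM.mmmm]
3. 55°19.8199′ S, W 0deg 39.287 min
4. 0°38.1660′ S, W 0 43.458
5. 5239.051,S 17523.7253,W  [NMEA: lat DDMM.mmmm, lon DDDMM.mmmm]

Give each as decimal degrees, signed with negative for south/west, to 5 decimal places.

1. -29.96501, -39.51450
2. 45.45948, 93.53097
3. -55.33033, -0.65478
4. -0.63610, -0.72430
5. -52.65085, -175.39542

Point 1:
  φ: split at 2 digits → 29° and 57.9006′; 29 + 57.9006/60 = 29.965010
  hemisphere S, so the sign is −
  Lon: degrees = first 3 digits = 39, minutes = 30.87; 39 + 30.87/60 = 39.514500
  hemisphere W, so the sign is −
Point 2:
  φ: degrees = first 2 digits = 45, minutes = 27.5689; 45 + 27.5689/60 = 45.459482
  N → positive
  Lon: split at 3 digits → 093° and 31.858′; 93 + 31.858/60 = 93.530967
  E → positive
Point 3:
  Lat: 19.8199′ = 0.330332°; total 55.330332
  S → negative
  Longitude: 0 + 39.287/60 = 0.654783
  hemisphere W, so the sign is −
Point 4:
  φ: 0 + 38.166/60 = 0.636100
  S → negative
  Longitude: 0 + 43.458/60 = 0.724300
  W ⇒ negate
Point 5:
  φ: split at 2 digits → 52° and 39.051′; 52 + 39.051/60 = 52.650850
  S ⇒ negate
  λ: split at 3 digits → 175° and 23.7253′; 175 + 23.7253/60 = 175.395422
  W → negative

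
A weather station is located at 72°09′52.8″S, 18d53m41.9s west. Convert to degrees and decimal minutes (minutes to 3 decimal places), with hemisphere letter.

Lat: 9 + 52.8/60 = 9.88000′
Lon: 53 + 41.9/60 = 53.69833′

72° 9.880′ S, 18° 53.698′ W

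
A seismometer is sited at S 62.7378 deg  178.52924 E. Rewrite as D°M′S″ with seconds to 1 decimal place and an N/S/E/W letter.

62°44′16.1″ S, 178°31′45.3″ E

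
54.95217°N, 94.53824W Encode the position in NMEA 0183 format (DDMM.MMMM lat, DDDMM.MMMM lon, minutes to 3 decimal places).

φ: minutes = (54.952170 − 54) × 60 = 57.13020
Lon: 94° + 0.538240 × 60 = 94° 32.29440′

5457.130,N / 09432.294,W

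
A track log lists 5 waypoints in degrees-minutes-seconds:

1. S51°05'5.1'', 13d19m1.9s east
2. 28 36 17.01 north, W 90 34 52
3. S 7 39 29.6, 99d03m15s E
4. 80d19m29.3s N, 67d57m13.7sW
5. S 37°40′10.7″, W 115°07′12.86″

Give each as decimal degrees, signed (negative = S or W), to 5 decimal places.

1. -51.08475, 13.31719
2. 28.60473, -90.58111
3. -7.65822, 99.05417
4. 80.32481, -67.95381
5. -37.66964, -115.12024

Point 1:
  Latitude: 51 + 5/60 + 5.1/3600 = 51.084750
  hemisphere S, so the sign is −
  λ: 13° + 19/60 + 1.9/3600 = 13 + 0.316667 + 0.000528 = 13.317194
  E ⇒ keep positive
Point 2:
  φ: 28° + 36/60 + 17.01/3600 = 28 + 0.600000 + 0.004725 = 28.604725
  N → positive
  λ: 90 + 34/60 + 52/3600 = 90.581111
  hemisphere W, so the sign is −
Point 3:
  φ: 7° + 39/60 + 29.6/3600 = 7 + 0.650000 + 0.008222 = 7.658222
  hemisphere S, so the sign is −
  λ: 3′ + 15″ = 3.25000′; 99 + 3.25000/60 = 99.054167
  E ⇒ keep positive
Point 4:
  φ: 80 + 19/60 + 29.3/3600 = 80.324806
  N ⇒ keep positive
  λ: 57′ + 13.7″ = 57.22833′; 67 + 57.22833/60 = 67.953806
  W ⇒ negate
Point 5:
  Latitude: 37° + 40/60 + 10.7/3600 = 37 + 0.666667 + 0.002972 = 37.669639
  S → negative
  Lon: 115 + 7/60 + 12.86/3600 = 115.120239
  hemisphere W, so the sign is −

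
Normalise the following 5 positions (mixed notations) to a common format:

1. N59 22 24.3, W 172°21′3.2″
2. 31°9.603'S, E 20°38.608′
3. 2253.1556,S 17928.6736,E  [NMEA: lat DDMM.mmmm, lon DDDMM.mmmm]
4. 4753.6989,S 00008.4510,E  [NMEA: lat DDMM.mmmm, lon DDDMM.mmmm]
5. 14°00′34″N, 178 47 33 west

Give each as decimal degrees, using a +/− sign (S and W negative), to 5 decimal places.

1. 59.37342, -172.35089
2. -31.16005, 20.64347
3. -22.88593, 179.47789
4. -47.89498, 0.14085
5. 14.00944, -178.79250

Point 1:
  Lat: 59° + 22/60 + 24.3/3600 = 59 + 0.366667 + 0.006750 = 59.373417
  N ⇒ keep positive
  Longitude: 21′ + 3.2″ = 21.05333′; 172 + 21.05333/60 = 172.350889
  hemisphere W, so the sign is −
Point 2:
  Lat: 31 + 9.603/60 = 31.160050
  S → negative
  λ: 38.608′ = 0.643467°; total 20.643467
  E ⇒ keep positive
Point 3:
  φ: split at 2 digits → 22° and 53.1556′; 22 + 53.1556/60 = 22.885927
  hemisphere S, so the sign is −
  λ: degrees = first 3 digits = 179, minutes = 28.6736; 179 + 28.6736/60 = 179.477893
  E ⇒ keep positive
Point 4:
  Lat: split at 2 digits → 47° and 53.6989′; 47 + 53.6989/60 = 47.894982
  S ⇒ negate
  Lon: degrees = first 3 digits = 0, minutes = 8.451; 0 + 8.451/60 = 0.140850
  E ⇒ keep positive
Point 5:
  Lat: 0′ + 34″ = 0.56667′; 14 + 0.56667/60 = 14.009444
  N → positive
  Lon: 47′ + 33″ = 47.55000′; 178 + 47.55000/60 = 178.792500
  W → negative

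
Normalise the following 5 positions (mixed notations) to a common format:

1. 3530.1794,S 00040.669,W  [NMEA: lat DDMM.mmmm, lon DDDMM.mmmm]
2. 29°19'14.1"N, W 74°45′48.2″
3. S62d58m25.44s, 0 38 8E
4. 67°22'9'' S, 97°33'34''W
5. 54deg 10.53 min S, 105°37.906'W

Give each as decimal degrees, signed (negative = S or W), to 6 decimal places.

1. -35.502990, -0.677817
2. 29.320583, -74.763389
3. -62.973733, 0.635556
4. -67.369167, -97.559444
5. -54.175500, -105.631767

Point 1:
  Lat: degrees = first 2 digits = 35, minutes = 30.1794; 35 + 30.1794/60 = 35.5029900
  S → negative
  Lon: split at 3 digits → 000° and 40.669′; 0 + 40.669/60 = 0.6778167
  W → negative
Point 2:
  Latitude: 29° + 19/60 + 14.1/3600 = 29 + 0.316667 + 0.003917 = 29.3205833
  N → positive
  λ: 74° + 45/60 + 48.2/3600 = 74 + 0.750000 + 0.013389 = 74.7633889
  W ⇒ negate
Point 3:
  Lat: 58′ + 25.44″ = 58.42400′; 62 + 58.42400/60 = 62.9737333
  hemisphere S, so the sign is −
  λ: 0° + 38/60 + 8/3600 = 0 + 0.633333 + 0.002222 = 0.6355556
  E → positive
Point 4:
  Latitude: 67° + 22/60 + 9/3600 = 67 + 0.366667 + 0.002500 = 67.3691667
  S → negative
  Lon: 97 + 33/60 + 34/3600 = 97.5594444
  W → negative
Point 5:
  Latitude: 10.53′ = 0.175500°; total 54.1755000
  hemisphere S, so the sign is −
  Lon: 105 + 37.906/60 = 105.6317667
  hemisphere W, so the sign is −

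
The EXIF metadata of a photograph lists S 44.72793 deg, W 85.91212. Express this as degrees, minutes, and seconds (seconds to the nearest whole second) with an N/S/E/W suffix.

44°43′41″ S, 85°54′44″ W

φ: 0.727930° → 43.67580′; 0.67580 × 60 = 40.55″
λ: whole degrees 85; 54.72720′ → 54′ and 43.63″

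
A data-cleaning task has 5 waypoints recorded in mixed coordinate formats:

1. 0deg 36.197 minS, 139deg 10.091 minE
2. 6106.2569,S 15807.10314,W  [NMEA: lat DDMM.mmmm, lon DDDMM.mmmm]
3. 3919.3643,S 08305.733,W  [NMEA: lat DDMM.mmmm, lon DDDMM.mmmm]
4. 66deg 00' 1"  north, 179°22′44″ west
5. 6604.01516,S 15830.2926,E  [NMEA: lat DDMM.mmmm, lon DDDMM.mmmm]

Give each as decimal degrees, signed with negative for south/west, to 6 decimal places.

Point 1:
  Lat: 0 + 36.197/60 = 0.6032833
  S ⇒ negate
  λ: 10.091′ = 0.168183°; total 139.1681833
  E ⇒ keep positive
Point 2:
  Lat: split at 2 digits → 61° and 6.2569′; 61 + 6.2569/60 = 61.1042817
  S → negative
  Lon: degrees = first 3 digits = 158, minutes = 7.10314; 158 + 7.10314/60 = 158.1183857
  W ⇒ negate
Point 3:
  Latitude: split at 2 digits → 39° and 19.3643′; 39 + 19.3643/60 = 39.3227383
  hemisphere S, so the sign is −
  Longitude: split at 3 digits → 083° and 5.733′; 83 + 5.733/60 = 83.0955500
  hemisphere W, so the sign is −
Point 4:
  φ: 66 + 0/60 + 1/3600 = 66.0002778
  N → positive
  λ: 179° + 22/60 + 44/3600 = 179 + 0.366667 + 0.012222 = 179.3788889
  W → negative
Point 5:
  Lat: split at 2 digits → 66° and 4.01516′; 66 + 4.01516/60 = 66.0669193
  S → negative
  Lon: degrees = first 3 digits = 158, minutes = 30.2926; 158 + 30.2926/60 = 158.5048767
  E ⇒ keep positive

1. -0.603283, 139.168183
2. -61.104282, -158.118386
3. -39.322738, -83.095550
4. 66.000278, -179.378889
5. -66.066919, 158.504877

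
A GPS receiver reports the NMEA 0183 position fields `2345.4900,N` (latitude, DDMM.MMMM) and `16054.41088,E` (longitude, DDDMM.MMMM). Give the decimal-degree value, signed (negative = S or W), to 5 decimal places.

Latitude: degrees = first 2 digits = 23, minutes = 45.49; 23 + 45.49/60 = 23.758167
N ⇒ keep positive
Longitude: degrees = first 3 digits = 160, minutes = 54.41088; 160 + 54.41088/60 = 160.906848
E ⇒ keep positive

23.75817, 160.90685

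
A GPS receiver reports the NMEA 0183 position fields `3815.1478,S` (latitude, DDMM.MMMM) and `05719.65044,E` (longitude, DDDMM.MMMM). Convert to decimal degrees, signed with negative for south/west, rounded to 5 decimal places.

φ: degrees = first 2 digits = 38, minutes = 15.1478; 38 + 15.1478/60 = 38.252463
S → negative
Longitude: degrees = first 3 digits = 57, minutes = 19.65044; 57 + 19.65044/60 = 57.327507
E → positive

-38.25246, 57.32751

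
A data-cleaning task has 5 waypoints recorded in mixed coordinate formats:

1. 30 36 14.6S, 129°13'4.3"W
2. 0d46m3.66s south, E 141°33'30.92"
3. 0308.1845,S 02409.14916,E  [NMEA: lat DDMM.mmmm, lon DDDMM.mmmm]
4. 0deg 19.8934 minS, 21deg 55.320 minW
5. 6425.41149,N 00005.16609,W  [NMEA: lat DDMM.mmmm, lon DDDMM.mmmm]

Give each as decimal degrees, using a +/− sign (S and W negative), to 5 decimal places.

Point 1:
  Latitude: 30 + 36/60 + 14.6/3600 = 30.604056
  S ⇒ negate
  Longitude: 13′ + 4.3″ = 13.07167′; 129 + 13.07167/60 = 129.217861
  hemisphere W, so the sign is −
Point 2:
  Latitude: 0° + 46/60 + 3.66/3600 = 0 + 0.766667 + 0.001017 = 0.767683
  hemisphere S, so the sign is −
  Longitude: 141 + 33/60 + 30.92/3600 = 141.558589
  E ⇒ keep positive
Point 3:
  Lat: degrees = first 2 digits = 3, minutes = 8.1845; 3 + 8.1845/60 = 3.136408
  hemisphere S, so the sign is −
  Lon: split at 3 digits → 024° and 9.14916′; 24 + 9.14916/60 = 24.152486
  E → positive
Point 4:
  φ: 0 + 19.8934/60 = 0.331557
  hemisphere S, so the sign is −
  Longitude: 55.32′ = 0.922000°; total 21.922000
  hemisphere W, so the sign is −
Point 5:
  Lat: split at 2 digits → 64° and 25.41149′; 64 + 25.41149/60 = 64.423525
  N ⇒ keep positive
  Lon: degrees = first 3 digits = 0, minutes = 5.16609; 0 + 5.16609/60 = 0.086102
  hemisphere W, so the sign is −

1. -30.60406, -129.21786
2. -0.76768, 141.55859
3. -3.13641, 24.15249
4. -0.33156, -21.92200
5. 64.42352, -0.08610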